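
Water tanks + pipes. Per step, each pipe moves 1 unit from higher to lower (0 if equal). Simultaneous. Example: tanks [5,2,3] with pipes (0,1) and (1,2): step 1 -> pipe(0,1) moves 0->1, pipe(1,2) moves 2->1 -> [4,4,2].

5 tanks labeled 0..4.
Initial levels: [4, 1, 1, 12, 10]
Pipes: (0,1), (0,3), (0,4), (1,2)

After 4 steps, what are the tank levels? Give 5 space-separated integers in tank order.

Step 1: flows [0->1,3->0,4->0,1=2] -> levels [5 2 1 11 9]
Step 2: flows [0->1,3->0,4->0,1->2] -> levels [6 2 2 10 8]
Step 3: flows [0->1,3->0,4->0,1=2] -> levels [7 3 2 9 7]
Step 4: flows [0->1,3->0,0=4,1->2] -> levels [7 3 3 8 7]

Answer: 7 3 3 8 7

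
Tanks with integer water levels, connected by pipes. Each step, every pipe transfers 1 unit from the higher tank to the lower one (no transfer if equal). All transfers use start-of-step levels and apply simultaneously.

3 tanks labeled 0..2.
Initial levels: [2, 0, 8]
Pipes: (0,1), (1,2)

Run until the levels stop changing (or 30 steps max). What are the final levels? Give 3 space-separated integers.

Step 1: flows [0->1,2->1] -> levels [1 2 7]
Step 2: flows [1->0,2->1] -> levels [2 2 6]
Step 3: flows [0=1,2->1] -> levels [2 3 5]
Step 4: flows [1->0,2->1] -> levels [3 3 4]
Step 5: flows [0=1,2->1] -> levels [3 4 3]
Step 6: flows [1->0,1->2] -> levels [4 2 4]
Step 7: flows [0->1,2->1] -> levels [3 4 3]
  -> period-2 cycle: step 7 state = step 5 state; never stabilizes
  -> state at step 30: (30-5) mod 2 = 1, same as step 6 -> [4 2 4]

Answer: 4 2 4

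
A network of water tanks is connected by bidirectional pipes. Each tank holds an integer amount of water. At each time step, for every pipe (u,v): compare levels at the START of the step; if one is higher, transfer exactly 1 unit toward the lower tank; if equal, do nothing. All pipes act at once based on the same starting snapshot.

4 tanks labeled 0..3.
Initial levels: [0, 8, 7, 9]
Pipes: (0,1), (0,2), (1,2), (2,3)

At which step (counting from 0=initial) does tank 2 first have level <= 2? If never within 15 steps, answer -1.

Answer: -1

Derivation:
Step 1: flows [1->0,2->0,1->2,3->2] -> levels [2 6 8 8]
Step 2: flows [1->0,2->0,2->1,2=3] -> levels [4 6 6 8]
Step 3: flows [1->0,2->0,1=2,3->2] -> levels [6 5 6 7]
Step 4: flows [0->1,0=2,2->1,3->2] -> levels [5 7 6 6]
Step 5: flows [1->0,2->0,1->2,2=3] -> levels [7 5 6 6]
Step 6: flows [0->1,0->2,2->1,2=3] -> levels [5 7 6 6]
  -> period-2 cycle (repeats step 4); tank 2 never drops to <=2
Tank 2 never reaches <=2 within 15 steps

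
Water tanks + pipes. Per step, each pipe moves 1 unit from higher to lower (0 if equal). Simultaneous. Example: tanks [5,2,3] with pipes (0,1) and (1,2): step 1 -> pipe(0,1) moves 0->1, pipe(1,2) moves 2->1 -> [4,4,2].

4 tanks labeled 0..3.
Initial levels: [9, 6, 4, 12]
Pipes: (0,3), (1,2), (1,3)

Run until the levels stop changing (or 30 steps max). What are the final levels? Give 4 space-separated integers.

Answer: 7 7 8 9

Derivation:
Step 1: flows [3->0,1->2,3->1] -> levels [10 6 5 10]
Step 2: flows [0=3,1->2,3->1] -> levels [10 6 6 9]
Step 3: flows [0->3,1=2,3->1] -> levels [9 7 6 9]
Step 4: flows [0=3,1->2,3->1] -> levels [9 7 7 8]
Step 5: flows [0->3,1=2,3->1] -> levels [8 8 7 8]
Step 6: flows [0=3,1->2,1=3] -> levels [8 7 8 8]
Step 7: flows [0=3,2->1,3->1] -> levels [8 9 7 7]
Step 8: flows [0->3,1->2,1->3] -> levels [7 7 8 9]
Step 9: flows [3->0,2->1,3->1] -> levels [8 9 7 7]
  -> period-2 cycle: step 9 state = step 7 state; never stabilizes
  -> state at step 30: (30-7) mod 2 = 1, same as step 8 -> [7 7 8 9]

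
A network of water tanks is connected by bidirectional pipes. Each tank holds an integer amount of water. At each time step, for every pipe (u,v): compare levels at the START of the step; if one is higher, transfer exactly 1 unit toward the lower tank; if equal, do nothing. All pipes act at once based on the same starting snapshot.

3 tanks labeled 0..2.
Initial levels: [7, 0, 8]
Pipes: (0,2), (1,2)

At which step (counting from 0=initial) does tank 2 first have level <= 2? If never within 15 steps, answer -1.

Answer: -1

Derivation:
Step 1: flows [2->0,2->1] -> levels [8 1 6]
Step 2: flows [0->2,2->1] -> levels [7 2 6]
Step 3: flows [0->2,2->1] -> levels [6 3 6]
Step 4: flows [0=2,2->1] -> levels [6 4 5]
Step 5: flows [0->2,2->1] -> levels [5 5 5]
Step 6: flows [0=2,1=2] -> levels [5 5 5]
  -> stable; tank 2 stays at 5 > 2
Tank 2 never reaches <=2 within 15 steps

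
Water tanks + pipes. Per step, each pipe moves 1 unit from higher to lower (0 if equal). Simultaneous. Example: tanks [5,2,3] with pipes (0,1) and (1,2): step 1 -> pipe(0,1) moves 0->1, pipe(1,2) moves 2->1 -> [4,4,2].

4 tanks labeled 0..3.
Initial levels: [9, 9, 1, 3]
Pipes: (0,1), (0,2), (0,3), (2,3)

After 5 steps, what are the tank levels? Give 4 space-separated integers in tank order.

Step 1: flows [0=1,0->2,0->3,3->2] -> levels [7 9 3 3]
Step 2: flows [1->0,0->2,0->3,2=3] -> levels [6 8 4 4]
Step 3: flows [1->0,0->2,0->3,2=3] -> levels [5 7 5 5]
Step 4: flows [1->0,0=2,0=3,2=3] -> levels [6 6 5 5]
Step 5: flows [0=1,0->2,0->3,2=3] -> levels [4 6 6 6]

Answer: 4 6 6 6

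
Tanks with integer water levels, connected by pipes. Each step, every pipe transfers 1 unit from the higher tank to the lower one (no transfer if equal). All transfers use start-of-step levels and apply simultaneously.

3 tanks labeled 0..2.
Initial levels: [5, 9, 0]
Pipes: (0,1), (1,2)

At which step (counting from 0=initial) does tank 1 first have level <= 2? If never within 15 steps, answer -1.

Answer: -1

Derivation:
Step 1: flows [1->0,1->2] -> levels [6 7 1]
Step 2: flows [1->0,1->2] -> levels [7 5 2]
Step 3: flows [0->1,1->2] -> levels [6 5 3]
Step 4: flows [0->1,1->2] -> levels [5 5 4]
Step 5: flows [0=1,1->2] -> levels [5 4 5]
Step 6: flows [0->1,2->1] -> levels [4 6 4]
Step 7: flows [1->0,1->2] -> levels [5 4 5]
  -> period-2 cycle (repeats step 5); tank 1 never drops to <=2
Tank 1 never reaches <=2 within 15 steps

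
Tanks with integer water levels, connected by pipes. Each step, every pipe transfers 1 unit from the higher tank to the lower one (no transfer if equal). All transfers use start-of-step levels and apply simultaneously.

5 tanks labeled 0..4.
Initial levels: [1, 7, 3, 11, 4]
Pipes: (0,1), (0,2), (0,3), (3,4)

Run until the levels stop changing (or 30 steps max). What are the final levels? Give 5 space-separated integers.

Answer: 4 5 5 7 5

Derivation:
Step 1: flows [1->0,2->0,3->0,3->4] -> levels [4 6 2 9 5]
Step 2: flows [1->0,0->2,3->0,3->4] -> levels [5 5 3 7 6]
Step 3: flows [0=1,0->2,3->0,3->4] -> levels [5 5 4 5 7]
Step 4: flows [0=1,0->2,0=3,4->3] -> levels [4 5 5 6 6]
Step 5: flows [1->0,2->0,3->0,3=4] -> levels [7 4 4 5 6]
Step 6: flows [0->1,0->2,0->3,4->3] -> levels [4 5 5 7 5]
Step 7: flows [1->0,2->0,3->0,3->4] -> levels [7 4 4 5 6]
  -> period-2 cycle: step 7 state = step 5 state; never stabilizes
  -> state at step 30: (30-5) mod 2 = 1, same as step 6 -> [4 5 5 7 5]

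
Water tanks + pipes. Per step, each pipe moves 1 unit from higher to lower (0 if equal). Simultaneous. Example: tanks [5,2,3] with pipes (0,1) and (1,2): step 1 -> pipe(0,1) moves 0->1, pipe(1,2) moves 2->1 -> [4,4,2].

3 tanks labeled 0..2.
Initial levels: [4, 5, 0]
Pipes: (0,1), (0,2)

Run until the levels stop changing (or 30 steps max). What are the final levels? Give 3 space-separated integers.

Answer: 3 3 3

Derivation:
Step 1: flows [1->0,0->2] -> levels [4 4 1]
Step 2: flows [0=1,0->2] -> levels [3 4 2]
Step 3: flows [1->0,0->2] -> levels [3 3 3]
Step 4: flows [0=1,0=2] -> levels [3 3 3]
  -> stable (no change)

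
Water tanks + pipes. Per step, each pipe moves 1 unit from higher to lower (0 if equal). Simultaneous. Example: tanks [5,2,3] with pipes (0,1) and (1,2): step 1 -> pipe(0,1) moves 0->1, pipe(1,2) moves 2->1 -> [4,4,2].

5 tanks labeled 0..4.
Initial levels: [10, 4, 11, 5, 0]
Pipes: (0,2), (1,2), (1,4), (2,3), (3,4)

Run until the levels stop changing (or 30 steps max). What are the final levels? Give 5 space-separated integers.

Step 1: flows [2->0,2->1,1->4,2->3,3->4] -> levels [11 4 8 5 2]
Step 2: flows [0->2,2->1,1->4,2->3,3->4] -> levels [10 4 7 5 4]
Step 3: flows [0->2,2->1,1=4,2->3,3->4] -> levels [9 5 6 5 5]
Step 4: flows [0->2,2->1,1=4,2->3,3=4] -> levels [8 6 5 6 5]
Step 5: flows [0->2,1->2,1->4,3->2,3->4] -> levels [7 4 8 4 7]
Step 6: flows [2->0,2->1,4->1,2->3,4->3] -> levels [8 6 5 6 5]
  -> period-2 cycle: step 6 state = step 4 state; never stabilizes
  -> state at step 30: (30-4) mod 2 = 0, same as step 4 -> [8 6 5 6 5]

Answer: 8 6 5 6 5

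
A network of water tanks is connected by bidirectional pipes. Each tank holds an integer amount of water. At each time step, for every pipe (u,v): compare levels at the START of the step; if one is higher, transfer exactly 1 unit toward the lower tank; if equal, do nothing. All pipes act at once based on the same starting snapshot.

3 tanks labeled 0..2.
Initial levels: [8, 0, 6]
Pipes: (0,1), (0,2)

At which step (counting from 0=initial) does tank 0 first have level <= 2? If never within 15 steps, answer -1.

Answer: -1

Derivation:
Step 1: flows [0->1,0->2] -> levels [6 1 7]
Step 2: flows [0->1,2->0] -> levels [6 2 6]
Step 3: flows [0->1,0=2] -> levels [5 3 6]
Step 4: flows [0->1,2->0] -> levels [5 4 5]
Step 5: flows [0->1,0=2] -> levels [4 5 5]
Step 6: flows [1->0,2->0] -> levels [6 4 4]
Step 7: flows [0->1,0->2] -> levels [4 5 5]
  -> period-2 cycle (repeats step 5); tank 0 never drops to <=2
Tank 0 never reaches <=2 within 15 steps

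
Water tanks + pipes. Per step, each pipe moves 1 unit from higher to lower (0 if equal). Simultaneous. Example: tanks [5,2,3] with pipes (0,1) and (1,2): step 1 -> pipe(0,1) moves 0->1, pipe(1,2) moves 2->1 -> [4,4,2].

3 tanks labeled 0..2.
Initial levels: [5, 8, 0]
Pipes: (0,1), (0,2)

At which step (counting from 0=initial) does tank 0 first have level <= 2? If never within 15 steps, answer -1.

Step 1: flows [1->0,0->2] -> levels [5 7 1]
Step 2: flows [1->0,0->2] -> levels [5 6 2]
Step 3: flows [1->0,0->2] -> levels [5 5 3]
Step 4: flows [0=1,0->2] -> levels [4 5 4]
Step 5: flows [1->0,0=2] -> levels [5 4 4]
Step 6: flows [0->1,0->2] -> levels [3 5 5]
Step 7: flows [1->0,2->0] -> levels [5 4 4]
  -> period-2 cycle (repeats step 5); tank 0 never drops to <=2
Tank 0 never reaches <=2 within 15 steps

Answer: -1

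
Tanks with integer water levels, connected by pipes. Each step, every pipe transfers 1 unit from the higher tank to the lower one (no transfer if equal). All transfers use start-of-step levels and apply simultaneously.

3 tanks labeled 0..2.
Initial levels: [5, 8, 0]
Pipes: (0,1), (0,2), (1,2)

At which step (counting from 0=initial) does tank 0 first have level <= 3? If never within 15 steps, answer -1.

Step 1: flows [1->0,0->2,1->2] -> levels [5 6 2]
Step 2: flows [1->0,0->2,1->2] -> levels [5 4 4]
Step 3: flows [0->1,0->2,1=2] -> levels [3 5 5]
Tank 0 first reaches <=3 at step 3

Answer: 3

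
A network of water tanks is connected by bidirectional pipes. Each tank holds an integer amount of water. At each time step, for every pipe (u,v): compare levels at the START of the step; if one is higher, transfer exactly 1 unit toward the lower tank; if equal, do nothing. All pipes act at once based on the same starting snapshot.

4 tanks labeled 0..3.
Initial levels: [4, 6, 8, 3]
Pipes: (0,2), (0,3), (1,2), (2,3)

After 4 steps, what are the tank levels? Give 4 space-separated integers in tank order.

Step 1: flows [2->0,0->3,2->1,2->3] -> levels [4 7 5 5]
Step 2: flows [2->0,3->0,1->2,2=3] -> levels [6 6 5 4]
Step 3: flows [0->2,0->3,1->2,2->3] -> levels [4 5 6 6]
Step 4: flows [2->0,3->0,2->1,2=3] -> levels [6 6 4 5]

Answer: 6 6 4 5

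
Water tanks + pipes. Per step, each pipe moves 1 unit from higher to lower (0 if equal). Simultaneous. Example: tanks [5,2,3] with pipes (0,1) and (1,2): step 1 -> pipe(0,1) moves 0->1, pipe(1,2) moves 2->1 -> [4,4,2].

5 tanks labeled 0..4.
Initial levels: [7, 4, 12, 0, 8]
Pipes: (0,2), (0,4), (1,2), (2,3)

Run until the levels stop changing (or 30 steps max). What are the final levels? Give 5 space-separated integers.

Step 1: flows [2->0,4->0,2->1,2->3] -> levels [9 5 9 1 7]
Step 2: flows [0=2,0->4,2->1,2->3] -> levels [8 6 7 2 8]
Step 3: flows [0->2,0=4,2->1,2->3] -> levels [7 7 6 3 8]
Step 4: flows [0->2,4->0,1->2,2->3] -> levels [7 6 7 4 7]
Step 5: flows [0=2,0=4,2->1,2->3] -> levels [7 7 5 5 7]
Step 6: flows [0->2,0=4,1->2,2=3] -> levels [6 6 7 5 7]
Step 7: flows [2->0,4->0,2->1,2->3] -> levels [8 7 4 6 6]
Step 8: flows [0->2,0->4,1->2,3->2] -> levels [6 6 7 5 7]
  -> period-2 cycle: step 8 state = step 6 state; never stabilizes
  -> state at step 30: (30-6) mod 2 = 0, same as step 6 -> [6 6 7 5 7]

Answer: 6 6 7 5 7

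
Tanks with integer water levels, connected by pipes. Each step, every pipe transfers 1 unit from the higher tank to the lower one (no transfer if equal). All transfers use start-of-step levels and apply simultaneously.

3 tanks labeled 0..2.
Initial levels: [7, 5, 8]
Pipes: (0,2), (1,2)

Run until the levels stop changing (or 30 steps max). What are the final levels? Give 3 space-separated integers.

Step 1: flows [2->0,2->1] -> levels [8 6 6]
Step 2: flows [0->2,1=2] -> levels [7 6 7]
Step 3: flows [0=2,2->1] -> levels [7 7 6]
Step 4: flows [0->2,1->2] -> levels [6 6 8]
Step 5: flows [2->0,2->1] -> levels [7 7 6]
  -> period-2 cycle: step 5 state = step 3 state; never stabilizes
  -> state at step 30: (30-3) mod 2 = 1, same as step 4 -> [6 6 8]

Answer: 6 6 8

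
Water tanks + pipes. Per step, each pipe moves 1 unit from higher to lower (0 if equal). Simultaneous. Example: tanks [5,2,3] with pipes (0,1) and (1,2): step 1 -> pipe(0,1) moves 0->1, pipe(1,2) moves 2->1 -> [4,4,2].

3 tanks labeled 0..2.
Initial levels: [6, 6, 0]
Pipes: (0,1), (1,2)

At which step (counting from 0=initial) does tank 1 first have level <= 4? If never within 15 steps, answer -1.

Answer: 3

Derivation:
Step 1: flows [0=1,1->2] -> levels [6 5 1]
Step 2: flows [0->1,1->2] -> levels [5 5 2]
Step 3: flows [0=1,1->2] -> levels [5 4 3]
Tank 1 first reaches <=4 at step 3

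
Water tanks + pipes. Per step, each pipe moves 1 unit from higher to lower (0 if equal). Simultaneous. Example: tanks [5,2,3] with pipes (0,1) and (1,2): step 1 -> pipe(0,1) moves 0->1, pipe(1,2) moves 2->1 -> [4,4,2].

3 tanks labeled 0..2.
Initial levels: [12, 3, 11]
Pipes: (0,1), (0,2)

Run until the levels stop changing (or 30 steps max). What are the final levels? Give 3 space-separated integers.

Answer: 8 9 9

Derivation:
Step 1: flows [0->1,0->2] -> levels [10 4 12]
Step 2: flows [0->1,2->0] -> levels [10 5 11]
Step 3: flows [0->1,2->0] -> levels [10 6 10]
Step 4: flows [0->1,0=2] -> levels [9 7 10]
Step 5: flows [0->1,2->0] -> levels [9 8 9]
Step 6: flows [0->1,0=2] -> levels [8 9 9]
Step 7: flows [1->0,2->0] -> levels [10 8 8]
Step 8: flows [0->1,0->2] -> levels [8 9 9]
  -> period-2 cycle: step 8 state = step 6 state; never stabilizes
  -> state at step 30: (30-6) mod 2 = 0, same as step 6 -> [8 9 9]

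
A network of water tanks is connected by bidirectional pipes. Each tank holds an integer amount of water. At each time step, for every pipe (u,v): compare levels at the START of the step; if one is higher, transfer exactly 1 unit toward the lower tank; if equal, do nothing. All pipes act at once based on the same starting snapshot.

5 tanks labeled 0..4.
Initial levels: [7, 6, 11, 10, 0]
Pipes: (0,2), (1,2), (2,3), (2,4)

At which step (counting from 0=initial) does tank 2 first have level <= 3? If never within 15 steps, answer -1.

Step 1: flows [2->0,2->1,2->3,2->4] -> levels [8 7 7 11 1]
Step 2: flows [0->2,1=2,3->2,2->4] -> levels [7 7 8 10 2]
Step 3: flows [2->0,2->1,3->2,2->4] -> levels [8 8 6 9 3]
Step 4: flows [0->2,1->2,3->2,2->4] -> levels [7 7 8 8 4]
Step 5: flows [2->0,2->1,2=3,2->4] -> levels [8 8 5 8 5]
Step 6: flows [0->2,1->2,3->2,2=4] -> levels [7 7 8 7 5]
Step 7: flows [2->0,2->1,2->3,2->4] -> levels [8 8 4 8 6]
Step 8: flows [0->2,1->2,3->2,4->2] -> levels [7 7 8 7 5]
  -> period-2 cycle (repeats step 6); tank 2 never drops to <=3
Tank 2 never reaches <=3 within 15 steps

Answer: -1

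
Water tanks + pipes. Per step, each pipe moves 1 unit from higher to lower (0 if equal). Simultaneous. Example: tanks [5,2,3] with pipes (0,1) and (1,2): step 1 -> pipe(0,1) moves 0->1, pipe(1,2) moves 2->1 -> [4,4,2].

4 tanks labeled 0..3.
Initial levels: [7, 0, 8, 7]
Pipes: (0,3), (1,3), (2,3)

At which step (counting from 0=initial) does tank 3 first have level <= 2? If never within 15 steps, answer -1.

Answer: -1

Derivation:
Step 1: flows [0=3,3->1,2->3] -> levels [7 1 7 7]
Step 2: flows [0=3,3->1,2=3] -> levels [7 2 7 6]
Step 3: flows [0->3,3->1,2->3] -> levels [6 3 6 7]
Step 4: flows [3->0,3->1,3->2] -> levels [7 4 7 4]
Step 5: flows [0->3,1=3,2->3] -> levels [6 4 6 6]
Step 6: flows [0=3,3->1,2=3] -> levels [6 5 6 5]
Step 7: flows [0->3,1=3,2->3] -> levels [5 5 5 7]
Step 8: flows [3->0,3->1,3->2] -> levels [6 6 6 4]
Step 9: flows [0->3,1->3,2->3] -> levels [5 5 5 7]
  -> period-2 cycle (repeats step 7); tank 3 never drops to <=2
Tank 3 never reaches <=2 within 15 steps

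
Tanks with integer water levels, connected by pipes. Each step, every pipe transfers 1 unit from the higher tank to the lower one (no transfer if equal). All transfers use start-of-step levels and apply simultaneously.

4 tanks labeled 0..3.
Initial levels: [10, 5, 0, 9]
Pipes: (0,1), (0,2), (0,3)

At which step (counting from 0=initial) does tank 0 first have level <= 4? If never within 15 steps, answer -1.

Step 1: flows [0->1,0->2,0->3] -> levels [7 6 1 10]
Step 2: flows [0->1,0->2,3->0] -> levels [6 7 2 9]
Step 3: flows [1->0,0->2,3->0] -> levels [7 6 3 8]
Step 4: flows [0->1,0->2,3->0] -> levels [6 7 4 7]
Step 5: flows [1->0,0->2,3->0] -> levels [7 6 5 6]
Step 6: flows [0->1,0->2,0->3] -> levels [4 7 6 7]
Tank 0 first reaches <=4 at step 6

Answer: 6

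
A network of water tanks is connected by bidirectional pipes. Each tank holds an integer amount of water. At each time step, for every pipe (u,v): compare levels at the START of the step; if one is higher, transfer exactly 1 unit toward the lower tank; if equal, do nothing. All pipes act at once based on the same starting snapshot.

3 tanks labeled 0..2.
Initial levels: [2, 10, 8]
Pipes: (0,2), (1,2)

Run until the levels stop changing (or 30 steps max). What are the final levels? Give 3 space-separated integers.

Answer: 6 6 8

Derivation:
Step 1: flows [2->0,1->2] -> levels [3 9 8]
Step 2: flows [2->0,1->2] -> levels [4 8 8]
Step 3: flows [2->0,1=2] -> levels [5 8 7]
Step 4: flows [2->0,1->2] -> levels [6 7 7]
Step 5: flows [2->0,1=2] -> levels [7 7 6]
Step 6: flows [0->2,1->2] -> levels [6 6 8]
Step 7: flows [2->0,2->1] -> levels [7 7 6]
  -> period-2 cycle: step 7 state = step 5 state; never stabilizes
  -> state at step 30: (30-5) mod 2 = 1, same as step 6 -> [6 6 8]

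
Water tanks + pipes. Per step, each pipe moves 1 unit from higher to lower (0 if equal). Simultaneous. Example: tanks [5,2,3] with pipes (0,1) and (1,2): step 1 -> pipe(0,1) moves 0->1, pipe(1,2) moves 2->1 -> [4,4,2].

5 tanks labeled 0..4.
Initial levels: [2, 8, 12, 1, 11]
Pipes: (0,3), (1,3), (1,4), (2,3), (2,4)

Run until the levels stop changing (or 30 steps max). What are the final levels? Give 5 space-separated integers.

Answer: 6 8 8 5 7

Derivation:
Step 1: flows [0->3,1->3,4->1,2->3,2->4] -> levels [1 8 10 4 11]
Step 2: flows [3->0,1->3,4->1,2->3,4->2] -> levels [2 8 10 5 9]
Step 3: flows [3->0,1->3,4->1,2->3,2->4] -> levels [3 8 8 6 9]
Step 4: flows [3->0,1->3,4->1,2->3,4->2] -> levels [4 8 8 7 7]
Step 5: flows [3->0,1->3,1->4,2->3,2->4] -> levels [5 6 6 8 9]
Step 6: flows [3->0,3->1,4->1,3->2,4->2] -> levels [6 8 8 5 7]
Step 7: flows [0->3,1->3,1->4,2->3,2->4] -> levels [5 6 6 8 9]
  -> period-2 cycle: step 7 state = step 5 state; never stabilizes
  -> state at step 30: (30-5) mod 2 = 1, same as step 6 -> [6 8 8 5 7]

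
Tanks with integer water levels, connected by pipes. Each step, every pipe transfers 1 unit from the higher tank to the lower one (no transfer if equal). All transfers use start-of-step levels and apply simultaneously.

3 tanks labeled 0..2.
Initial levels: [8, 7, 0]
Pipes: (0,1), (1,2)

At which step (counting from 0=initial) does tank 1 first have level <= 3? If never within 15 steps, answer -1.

Answer: -1

Derivation:
Step 1: flows [0->1,1->2] -> levels [7 7 1]
Step 2: flows [0=1,1->2] -> levels [7 6 2]
Step 3: flows [0->1,1->2] -> levels [6 6 3]
Step 4: flows [0=1,1->2] -> levels [6 5 4]
Step 5: flows [0->1,1->2] -> levels [5 5 5]
Step 6: flows [0=1,1=2] -> levels [5 5 5]
  -> stable; tank 1 stays at 5 > 3
Tank 1 never reaches <=3 within 15 steps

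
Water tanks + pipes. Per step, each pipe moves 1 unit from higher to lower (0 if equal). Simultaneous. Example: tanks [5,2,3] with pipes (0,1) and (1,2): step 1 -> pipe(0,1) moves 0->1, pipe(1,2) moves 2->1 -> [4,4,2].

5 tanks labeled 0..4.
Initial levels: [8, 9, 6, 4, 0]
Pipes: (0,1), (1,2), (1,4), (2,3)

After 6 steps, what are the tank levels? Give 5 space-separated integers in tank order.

Answer: 5 7 5 6 4

Derivation:
Step 1: flows [1->0,1->2,1->4,2->3] -> levels [9 6 6 5 1]
Step 2: flows [0->1,1=2,1->4,2->3] -> levels [8 6 5 6 2]
Step 3: flows [0->1,1->2,1->4,3->2] -> levels [7 5 7 5 3]
Step 4: flows [0->1,2->1,1->4,2->3] -> levels [6 6 5 6 4]
Step 5: flows [0=1,1->2,1->4,3->2] -> levels [6 4 7 5 5]
Step 6: flows [0->1,2->1,4->1,2->3] -> levels [5 7 5 6 4]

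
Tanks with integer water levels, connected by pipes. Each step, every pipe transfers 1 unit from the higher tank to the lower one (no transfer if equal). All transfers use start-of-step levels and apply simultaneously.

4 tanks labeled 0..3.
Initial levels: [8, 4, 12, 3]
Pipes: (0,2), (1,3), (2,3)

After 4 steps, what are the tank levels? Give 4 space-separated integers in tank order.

Answer: 8 5 8 6

Derivation:
Step 1: flows [2->0,1->3,2->3] -> levels [9 3 10 5]
Step 2: flows [2->0,3->1,2->3] -> levels [10 4 8 5]
Step 3: flows [0->2,3->1,2->3] -> levels [9 5 8 5]
Step 4: flows [0->2,1=3,2->3] -> levels [8 5 8 6]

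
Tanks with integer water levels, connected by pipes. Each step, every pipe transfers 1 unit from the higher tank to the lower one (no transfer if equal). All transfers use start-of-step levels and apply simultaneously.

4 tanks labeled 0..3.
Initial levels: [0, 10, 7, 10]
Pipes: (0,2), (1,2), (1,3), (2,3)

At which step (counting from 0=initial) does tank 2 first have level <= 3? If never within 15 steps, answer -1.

Step 1: flows [2->0,1->2,1=3,3->2] -> levels [1 9 8 9]
Step 2: flows [2->0,1->2,1=3,3->2] -> levels [2 8 9 8]
Step 3: flows [2->0,2->1,1=3,2->3] -> levels [3 9 6 9]
Step 4: flows [2->0,1->2,1=3,3->2] -> levels [4 8 7 8]
Step 5: flows [2->0,1->2,1=3,3->2] -> levels [5 7 8 7]
Step 6: flows [2->0,2->1,1=3,2->3] -> levels [6 8 5 8]
Step 7: flows [0->2,1->2,1=3,3->2] -> levels [5 7 8 7]
  -> period-2 cycle (repeats step 5); tank 2 never drops to <=3
Tank 2 never reaches <=3 within 15 steps

Answer: -1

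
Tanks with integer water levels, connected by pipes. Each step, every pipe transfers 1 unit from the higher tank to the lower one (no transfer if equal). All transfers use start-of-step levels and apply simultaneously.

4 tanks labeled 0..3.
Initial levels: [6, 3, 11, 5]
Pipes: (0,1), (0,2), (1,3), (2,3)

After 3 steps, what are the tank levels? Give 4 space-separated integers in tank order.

Answer: 7 6 5 7

Derivation:
Step 1: flows [0->1,2->0,3->1,2->3] -> levels [6 5 9 5]
Step 2: flows [0->1,2->0,1=3,2->3] -> levels [6 6 7 6]
Step 3: flows [0=1,2->0,1=3,2->3] -> levels [7 6 5 7]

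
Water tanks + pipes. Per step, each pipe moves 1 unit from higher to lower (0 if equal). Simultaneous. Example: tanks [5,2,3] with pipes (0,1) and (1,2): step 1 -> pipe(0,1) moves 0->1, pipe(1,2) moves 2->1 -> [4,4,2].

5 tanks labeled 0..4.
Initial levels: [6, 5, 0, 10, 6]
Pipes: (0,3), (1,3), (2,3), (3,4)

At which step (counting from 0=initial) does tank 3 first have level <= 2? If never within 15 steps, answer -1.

Step 1: flows [3->0,3->1,3->2,3->4] -> levels [7 6 1 6 7]
Step 2: flows [0->3,1=3,3->2,4->3] -> levels [6 6 2 7 6]
Step 3: flows [3->0,3->1,3->2,3->4] -> levels [7 7 3 3 7]
Step 4: flows [0->3,1->3,2=3,4->3] -> levels [6 6 3 6 6]
Step 5: flows [0=3,1=3,3->2,3=4] -> levels [6 6 4 5 6]
Step 6: flows [0->3,1->3,3->2,4->3] -> levels [5 5 5 7 5]
Step 7: flows [3->0,3->1,3->2,3->4] -> levels [6 6 6 3 6]
Step 8: flows [0->3,1->3,2->3,4->3] -> levels [5 5 5 7 5]
  -> period-2 cycle (repeats step 6); tank 3 never drops to <=2
Tank 3 never reaches <=2 within 15 steps

Answer: -1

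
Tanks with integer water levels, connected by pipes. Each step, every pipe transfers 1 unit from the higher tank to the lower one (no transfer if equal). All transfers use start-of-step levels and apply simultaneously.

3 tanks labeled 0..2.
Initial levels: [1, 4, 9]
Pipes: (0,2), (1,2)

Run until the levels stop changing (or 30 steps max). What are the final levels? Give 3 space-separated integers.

Step 1: flows [2->0,2->1] -> levels [2 5 7]
Step 2: flows [2->0,2->1] -> levels [3 6 5]
Step 3: flows [2->0,1->2] -> levels [4 5 5]
Step 4: flows [2->0,1=2] -> levels [5 5 4]
Step 5: flows [0->2,1->2] -> levels [4 4 6]
Step 6: flows [2->0,2->1] -> levels [5 5 4]
  -> period-2 cycle: step 6 state = step 4 state; never stabilizes
  -> state at step 30: (30-4) mod 2 = 0, same as step 4 -> [5 5 4]

Answer: 5 5 4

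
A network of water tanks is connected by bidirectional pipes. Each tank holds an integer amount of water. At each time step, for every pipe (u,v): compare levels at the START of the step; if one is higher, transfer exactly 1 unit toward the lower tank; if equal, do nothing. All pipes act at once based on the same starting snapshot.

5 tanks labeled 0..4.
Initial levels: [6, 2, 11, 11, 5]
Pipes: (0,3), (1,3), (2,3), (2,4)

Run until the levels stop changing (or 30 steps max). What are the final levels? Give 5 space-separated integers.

Answer: 7 7 8 6 7

Derivation:
Step 1: flows [3->0,3->1,2=3,2->4] -> levels [7 3 10 9 6]
Step 2: flows [3->0,3->1,2->3,2->4] -> levels [8 4 8 8 7]
Step 3: flows [0=3,3->1,2=3,2->4] -> levels [8 5 7 7 8]
Step 4: flows [0->3,3->1,2=3,4->2] -> levels [7 6 8 7 7]
Step 5: flows [0=3,3->1,2->3,2->4] -> levels [7 7 6 7 8]
Step 6: flows [0=3,1=3,3->2,4->2] -> levels [7 7 8 6 7]
Step 7: flows [0->3,1->3,2->3,2->4] -> levels [6 6 6 9 8]
Step 8: flows [3->0,3->1,3->2,4->2] -> levels [7 7 8 6 7]
  -> period-2 cycle: step 8 state = step 6 state; never stabilizes
  -> state at step 30: (30-6) mod 2 = 0, same as step 6 -> [7 7 8 6 7]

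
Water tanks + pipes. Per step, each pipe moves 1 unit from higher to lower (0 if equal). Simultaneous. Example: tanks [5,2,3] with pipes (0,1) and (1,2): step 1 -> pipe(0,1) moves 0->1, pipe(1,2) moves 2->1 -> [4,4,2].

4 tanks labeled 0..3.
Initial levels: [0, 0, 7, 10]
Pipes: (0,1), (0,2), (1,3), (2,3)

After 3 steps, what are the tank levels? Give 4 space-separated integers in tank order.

Step 1: flows [0=1,2->0,3->1,3->2] -> levels [1 1 7 8]
Step 2: flows [0=1,2->0,3->1,3->2] -> levels [2 2 7 6]
Step 3: flows [0=1,2->0,3->1,2->3] -> levels [3 3 5 6]

Answer: 3 3 5 6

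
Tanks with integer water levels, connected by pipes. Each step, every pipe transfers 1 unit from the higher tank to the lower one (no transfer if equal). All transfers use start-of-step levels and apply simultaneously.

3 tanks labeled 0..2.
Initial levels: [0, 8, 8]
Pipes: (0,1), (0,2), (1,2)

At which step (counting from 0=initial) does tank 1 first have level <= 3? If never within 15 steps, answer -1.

Answer: -1

Derivation:
Step 1: flows [1->0,2->0,1=2] -> levels [2 7 7]
Step 2: flows [1->0,2->0,1=2] -> levels [4 6 6]
Step 3: flows [1->0,2->0,1=2] -> levels [6 5 5]
Step 4: flows [0->1,0->2,1=2] -> levels [4 6 6]
  -> period-2 cycle (repeats step 2); tank 1 never drops to <=3
Tank 1 never reaches <=3 within 15 steps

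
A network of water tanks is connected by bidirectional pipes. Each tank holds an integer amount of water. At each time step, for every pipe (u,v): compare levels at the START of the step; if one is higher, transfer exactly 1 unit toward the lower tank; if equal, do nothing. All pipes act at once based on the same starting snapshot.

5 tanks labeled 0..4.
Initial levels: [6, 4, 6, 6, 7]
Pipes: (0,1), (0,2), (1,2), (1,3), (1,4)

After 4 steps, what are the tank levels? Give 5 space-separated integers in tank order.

Answer: 6 4 6 6 7

Derivation:
Step 1: flows [0->1,0=2,2->1,3->1,4->1] -> levels [5 8 5 5 6]
Step 2: flows [1->0,0=2,1->2,1->3,1->4] -> levels [6 4 6 6 7]
  -> period-2 cycle: step 2 state = step 0 state
  -> state at step 4: (4-0) mod 2 = 0, same as step 0 -> [6 4 6 6 7]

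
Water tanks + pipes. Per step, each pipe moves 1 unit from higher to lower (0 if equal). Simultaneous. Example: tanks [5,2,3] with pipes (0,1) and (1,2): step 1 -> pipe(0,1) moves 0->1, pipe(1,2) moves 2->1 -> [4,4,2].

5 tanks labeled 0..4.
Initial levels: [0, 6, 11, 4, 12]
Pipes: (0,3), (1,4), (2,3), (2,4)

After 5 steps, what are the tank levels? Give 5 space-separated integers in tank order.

Step 1: flows [3->0,4->1,2->3,4->2] -> levels [1 7 11 4 10]
Step 2: flows [3->0,4->1,2->3,2->4] -> levels [2 8 9 4 10]
Step 3: flows [3->0,4->1,2->3,4->2] -> levels [3 9 9 4 8]
Step 4: flows [3->0,1->4,2->3,2->4] -> levels [4 8 7 4 10]
Step 5: flows [0=3,4->1,2->3,4->2] -> levels [4 9 7 5 8]

Answer: 4 9 7 5 8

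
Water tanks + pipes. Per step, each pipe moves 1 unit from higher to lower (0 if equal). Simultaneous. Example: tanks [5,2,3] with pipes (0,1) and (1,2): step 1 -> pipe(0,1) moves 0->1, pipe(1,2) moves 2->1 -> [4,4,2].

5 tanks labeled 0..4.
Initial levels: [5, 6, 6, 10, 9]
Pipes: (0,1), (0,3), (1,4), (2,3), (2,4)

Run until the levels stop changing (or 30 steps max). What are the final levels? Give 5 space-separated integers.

Step 1: flows [1->0,3->0,4->1,3->2,4->2] -> levels [7 6 8 8 7]
Step 2: flows [0->1,3->0,4->1,2=3,2->4] -> levels [7 8 7 7 7]
Step 3: flows [1->0,0=3,1->4,2=3,2=4] -> levels [8 6 7 7 8]
Step 4: flows [0->1,0->3,4->1,2=3,4->2] -> levels [6 8 8 8 6]
Step 5: flows [1->0,3->0,1->4,2=3,2->4] -> levels [8 6 7 7 8]
  -> period-2 cycle: step 5 state = step 3 state; never stabilizes
  -> state at step 30: (30-3) mod 2 = 1, same as step 4 -> [6 8 8 8 6]

Answer: 6 8 8 8 6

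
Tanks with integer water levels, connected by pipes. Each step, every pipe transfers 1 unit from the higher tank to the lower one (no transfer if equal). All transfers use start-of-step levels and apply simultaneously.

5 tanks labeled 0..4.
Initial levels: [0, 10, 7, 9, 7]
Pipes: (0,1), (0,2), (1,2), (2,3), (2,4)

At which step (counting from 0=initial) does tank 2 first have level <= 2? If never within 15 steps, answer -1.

Step 1: flows [1->0,2->0,1->2,3->2,2=4] -> levels [2 8 8 8 7]
Step 2: flows [1->0,2->0,1=2,2=3,2->4] -> levels [4 7 6 8 8]
Step 3: flows [1->0,2->0,1->2,3->2,4->2] -> levels [6 5 8 7 7]
Step 4: flows [0->1,2->0,2->1,2->3,2->4] -> levels [6 7 4 8 8]
Step 5: flows [1->0,0->2,1->2,3->2,4->2] -> levels [6 5 8 7 7]
  -> period-2 cycle (repeats step 3); tank 2 never drops to <=2
Tank 2 never reaches <=2 within 15 steps

Answer: -1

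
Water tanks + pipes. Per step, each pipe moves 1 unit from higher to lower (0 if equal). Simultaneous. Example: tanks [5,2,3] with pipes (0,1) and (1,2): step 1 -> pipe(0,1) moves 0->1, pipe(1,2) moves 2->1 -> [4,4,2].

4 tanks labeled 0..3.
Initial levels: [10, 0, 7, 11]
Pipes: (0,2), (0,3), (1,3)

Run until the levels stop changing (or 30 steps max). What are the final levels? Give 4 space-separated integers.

Step 1: flows [0->2,3->0,3->1] -> levels [10 1 8 9]
Step 2: flows [0->2,0->3,3->1] -> levels [8 2 9 9]
Step 3: flows [2->0,3->0,3->1] -> levels [10 3 8 7]
Step 4: flows [0->2,0->3,3->1] -> levels [8 4 9 7]
Step 5: flows [2->0,0->3,3->1] -> levels [8 5 8 7]
Step 6: flows [0=2,0->3,3->1] -> levels [7 6 8 7]
Step 7: flows [2->0,0=3,3->1] -> levels [8 7 7 6]
Step 8: flows [0->2,0->3,1->3] -> levels [6 6 8 8]
Step 9: flows [2->0,3->0,3->1] -> levels [8 7 7 6]
  -> period-2 cycle: step 9 state = step 7 state; never stabilizes
  -> state at step 30: (30-7) mod 2 = 1, same as step 8 -> [6 6 8 8]

Answer: 6 6 8 8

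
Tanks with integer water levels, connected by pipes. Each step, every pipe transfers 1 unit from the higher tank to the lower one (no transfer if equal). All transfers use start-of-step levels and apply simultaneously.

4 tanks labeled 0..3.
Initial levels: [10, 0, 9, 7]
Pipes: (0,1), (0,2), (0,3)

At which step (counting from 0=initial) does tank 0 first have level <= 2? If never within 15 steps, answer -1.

Step 1: flows [0->1,0->2,0->3] -> levels [7 1 10 8]
Step 2: flows [0->1,2->0,3->0] -> levels [8 2 9 7]
Step 3: flows [0->1,2->0,0->3] -> levels [7 3 8 8]
Step 4: flows [0->1,2->0,3->0] -> levels [8 4 7 7]
Step 5: flows [0->1,0->2,0->3] -> levels [5 5 8 8]
Step 6: flows [0=1,2->0,3->0] -> levels [7 5 7 7]
Step 7: flows [0->1,0=2,0=3] -> levels [6 6 7 7]
Step 8: flows [0=1,2->0,3->0] -> levels [8 6 6 6]
Step 9: flows [0->1,0->2,0->3] -> levels [5 7 7 7]
Step 10: flows [1->0,2->0,3->0] -> levels [8 6 6 6]
  -> period-2 cycle (repeats step 8); tank 0 never drops to <=2
Tank 0 never reaches <=2 within 15 steps

Answer: -1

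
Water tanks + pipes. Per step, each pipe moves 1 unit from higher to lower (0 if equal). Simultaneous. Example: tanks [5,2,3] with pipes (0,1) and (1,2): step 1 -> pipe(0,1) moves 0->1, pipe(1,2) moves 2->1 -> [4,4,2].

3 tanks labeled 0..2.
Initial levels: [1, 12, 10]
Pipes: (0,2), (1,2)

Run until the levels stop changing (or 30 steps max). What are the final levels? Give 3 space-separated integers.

Answer: 7 7 9

Derivation:
Step 1: flows [2->0,1->2] -> levels [2 11 10]
Step 2: flows [2->0,1->2] -> levels [3 10 10]
Step 3: flows [2->0,1=2] -> levels [4 10 9]
Step 4: flows [2->0,1->2] -> levels [5 9 9]
Step 5: flows [2->0,1=2] -> levels [6 9 8]
Step 6: flows [2->0,1->2] -> levels [7 8 8]
Step 7: flows [2->0,1=2] -> levels [8 8 7]
Step 8: flows [0->2,1->2] -> levels [7 7 9]
Step 9: flows [2->0,2->1] -> levels [8 8 7]
  -> period-2 cycle: step 9 state = step 7 state; never stabilizes
  -> state at step 30: (30-7) mod 2 = 1, same as step 8 -> [7 7 9]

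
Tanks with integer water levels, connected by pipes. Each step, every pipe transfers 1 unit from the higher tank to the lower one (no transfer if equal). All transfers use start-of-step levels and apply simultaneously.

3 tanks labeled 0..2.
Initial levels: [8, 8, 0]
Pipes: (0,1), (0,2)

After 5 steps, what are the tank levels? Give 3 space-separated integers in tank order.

Step 1: flows [0=1,0->2] -> levels [7 8 1]
Step 2: flows [1->0,0->2] -> levels [7 7 2]
Step 3: flows [0=1,0->2] -> levels [6 7 3]
Step 4: flows [1->0,0->2] -> levels [6 6 4]
Step 5: flows [0=1,0->2] -> levels [5 6 5]

Answer: 5 6 5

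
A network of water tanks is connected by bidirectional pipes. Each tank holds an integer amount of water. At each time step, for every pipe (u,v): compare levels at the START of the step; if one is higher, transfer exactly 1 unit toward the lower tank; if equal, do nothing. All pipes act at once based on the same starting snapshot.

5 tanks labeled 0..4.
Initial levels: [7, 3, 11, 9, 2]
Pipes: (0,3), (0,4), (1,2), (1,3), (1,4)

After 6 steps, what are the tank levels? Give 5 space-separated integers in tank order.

Step 1: flows [3->0,0->4,2->1,3->1,1->4] -> levels [7 4 10 7 4]
Step 2: flows [0=3,0->4,2->1,3->1,1=4] -> levels [6 6 9 6 5]
Step 3: flows [0=3,0->4,2->1,1=3,1->4] -> levels [5 6 8 6 7]
Step 4: flows [3->0,4->0,2->1,1=3,4->1] -> levels [7 8 7 5 5]
Step 5: flows [0->3,0->4,1->2,1->3,1->4] -> levels [5 5 8 7 7]
Step 6: flows [3->0,4->0,2->1,3->1,4->1] -> levels [7 8 7 5 5]

Answer: 7 8 7 5 5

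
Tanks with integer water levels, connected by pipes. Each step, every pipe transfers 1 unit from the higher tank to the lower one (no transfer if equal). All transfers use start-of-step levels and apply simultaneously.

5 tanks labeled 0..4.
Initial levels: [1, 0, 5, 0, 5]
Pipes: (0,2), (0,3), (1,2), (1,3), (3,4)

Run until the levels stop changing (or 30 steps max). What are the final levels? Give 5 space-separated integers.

Step 1: flows [2->0,0->3,2->1,1=3,4->3] -> levels [1 1 3 2 4]
Step 2: flows [2->0,3->0,2->1,3->1,4->3] -> levels [3 3 1 1 3]
Step 3: flows [0->2,0->3,1->2,1->3,4->3] -> levels [1 1 3 4 2]
Step 4: flows [2->0,3->0,2->1,3->1,3->4] -> levels [3 3 1 1 3]
  -> period-2 cycle: step 4 state = step 2 state; never stabilizes
  -> state at step 30: (30-2) mod 2 = 0, same as step 2 -> [3 3 1 1 3]

Answer: 3 3 1 1 3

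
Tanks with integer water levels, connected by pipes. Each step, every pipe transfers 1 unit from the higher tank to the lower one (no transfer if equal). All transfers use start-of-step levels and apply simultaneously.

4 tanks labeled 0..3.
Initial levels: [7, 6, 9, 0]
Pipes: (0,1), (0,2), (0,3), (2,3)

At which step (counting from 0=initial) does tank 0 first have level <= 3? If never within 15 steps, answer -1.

Step 1: flows [0->1,2->0,0->3,2->3] -> levels [6 7 7 2]
Step 2: flows [1->0,2->0,0->3,2->3] -> levels [7 6 5 4]
Step 3: flows [0->1,0->2,0->3,2->3] -> levels [4 7 5 6]
Step 4: flows [1->0,2->0,3->0,3->2] -> levels [7 6 5 4]
  -> period-2 cycle (repeats step 2); tank 0 never drops to <=3
Tank 0 never reaches <=3 within 15 steps

Answer: -1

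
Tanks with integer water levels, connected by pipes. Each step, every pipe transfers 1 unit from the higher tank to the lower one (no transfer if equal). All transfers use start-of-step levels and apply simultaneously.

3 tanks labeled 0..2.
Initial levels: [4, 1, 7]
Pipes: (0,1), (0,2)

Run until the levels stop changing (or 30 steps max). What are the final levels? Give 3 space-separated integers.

Step 1: flows [0->1,2->0] -> levels [4 2 6]
Step 2: flows [0->1,2->0] -> levels [4 3 5]
Step 3: flows [0->1,2->0] -> levels [4 4 4]
Step 4: flows [0=1,0=2] -> levels [4 4 4]
  -> stable (no change)

Answer: 4 4 4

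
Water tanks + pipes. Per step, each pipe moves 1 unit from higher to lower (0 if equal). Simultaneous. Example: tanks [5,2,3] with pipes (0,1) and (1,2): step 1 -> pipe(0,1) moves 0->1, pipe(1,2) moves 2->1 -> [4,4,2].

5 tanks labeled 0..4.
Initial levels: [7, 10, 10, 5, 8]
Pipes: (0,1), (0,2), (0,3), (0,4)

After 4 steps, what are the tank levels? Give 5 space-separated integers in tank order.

Step 1: flows [1->0,2->0,0->3,4->0] -> levels [9 9 9 6 7]
Step 2: flows [0=1,0=2,0->3,0->4] -> levels [7 9 9 7 8]
Step 3: flows [1->0,2->0,0=3,4->0] -> levels [10 8 8 7 7]
Step 4: flows [0->1,0->2,0->3,0->4] -> levels [6 9 9 8 8]

Answer: 6 9 9 8 8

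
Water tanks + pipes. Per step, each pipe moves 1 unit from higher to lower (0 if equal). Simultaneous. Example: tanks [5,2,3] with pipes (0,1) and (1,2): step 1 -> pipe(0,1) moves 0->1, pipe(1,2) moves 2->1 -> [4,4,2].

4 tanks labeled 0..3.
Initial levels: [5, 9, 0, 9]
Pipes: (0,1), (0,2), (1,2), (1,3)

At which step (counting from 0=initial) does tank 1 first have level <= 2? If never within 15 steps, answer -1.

Step 1: flows [1->0,0->2,1->2,1=3] -> levels [5 7 2 9]
Step 2: flows [1->0,0->2,1->2,3->1] -> levels [5 6 4 8]
Step 3: flows [1->0,0->2,1->2,3->1] -> levels [5 5 6 7]
Step 4: flows [0=1,2->0,2->1,3->1] -> levels [6 7 4 6]
Step 5: flows [1->0,0->2,1->2,1->3] -> levels [6 4 6 7]
Step 6: flows [0->1,0=2,2->1,3->1] -> levels [5 7 5 6]
Step 7: flows [1->0,0=2,1->2,1->3] -> levels [6 4 6 7]
  -> period-2 cycle (repeats step 5); tank 1 never drops to <=2
Tank 1 never reaches <=2 within 15 steps

Answer: -1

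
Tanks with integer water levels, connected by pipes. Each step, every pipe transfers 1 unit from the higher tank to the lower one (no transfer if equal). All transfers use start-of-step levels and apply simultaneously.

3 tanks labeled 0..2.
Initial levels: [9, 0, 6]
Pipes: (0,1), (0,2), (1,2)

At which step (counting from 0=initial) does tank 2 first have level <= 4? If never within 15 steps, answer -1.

Answer: 3

Derivation:
Step 1: flows [0->1,0->2,2->1] -> levels [7 2 6]
Step 2: flows [0->1,0->2,2->1] -> levels [5 4 6]
Step 3: flows [0->1,2->0,2->1] -> levels [5 6 4]
Tank 2 first reaches <=4 at step 3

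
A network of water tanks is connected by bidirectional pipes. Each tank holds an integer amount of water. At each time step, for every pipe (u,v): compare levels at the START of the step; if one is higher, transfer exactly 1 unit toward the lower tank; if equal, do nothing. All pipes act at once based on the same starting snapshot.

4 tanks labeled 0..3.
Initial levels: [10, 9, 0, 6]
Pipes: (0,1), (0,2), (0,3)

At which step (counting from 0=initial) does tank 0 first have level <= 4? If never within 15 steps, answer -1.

Answer: 7

Derivation:
Step 1: flows [0->1,0->2,0->3] -> levels [7 10 1 7]
Step 2: flows [1->0,0->2,0=3] -> levels [7 9 2 7]
Step 3: flows [1->0,0->2,0=3] -> levels [7 8 3 7]
Step 4: flows [1->0,0->2,0=3] -> levels [7 7 4 7]
Step 5: flows [0=1,0->2,0=3] -> levels [6 7 5 7]
Step 6: flows [1->0,0->2,3->0] -> levels [7 6 6 6]
Step 7: flows [0->1,0->2,0->3] -> levels [4 7 7 7]
Tank 0 first reaches <=4 at step 7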